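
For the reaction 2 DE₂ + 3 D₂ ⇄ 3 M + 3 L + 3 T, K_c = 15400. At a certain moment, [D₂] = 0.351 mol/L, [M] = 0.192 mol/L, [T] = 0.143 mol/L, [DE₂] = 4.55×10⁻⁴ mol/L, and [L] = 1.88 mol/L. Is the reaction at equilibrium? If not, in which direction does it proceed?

neither direction; the system is at equilibrium

Q_c = [M]³·[L]³·[T]³ / ([DE₂]²·[D₂]³) = (0.192)³·(1.88)³·(0.143)³ / ((4.55×10⁻⁴)²·(0.351)³) = 15400
Q_c = 15400 = K_c, so the system is already at equilibrium.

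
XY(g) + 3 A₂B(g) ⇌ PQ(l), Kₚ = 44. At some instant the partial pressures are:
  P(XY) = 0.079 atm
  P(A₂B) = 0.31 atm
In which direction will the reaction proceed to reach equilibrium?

(PQ is a pure liquid — omitted from Qₚ.)
Qₚ = 1 / (P(XY)·P(A₂B)³) = 1 / ((0.079)·(0.31)³) = 420
Qₚ = 420 > Kₚ = 44, so the reverse reaction proceeds.

in the reverse direction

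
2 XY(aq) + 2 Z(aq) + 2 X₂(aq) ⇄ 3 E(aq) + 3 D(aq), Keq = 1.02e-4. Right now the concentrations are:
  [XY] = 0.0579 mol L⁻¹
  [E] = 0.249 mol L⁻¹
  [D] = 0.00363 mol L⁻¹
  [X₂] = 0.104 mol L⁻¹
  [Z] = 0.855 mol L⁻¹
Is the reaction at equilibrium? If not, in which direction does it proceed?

to the right

Q = [E]³·[D]³ / ([XY]²·[Z]²·[X₂]²) = (0.249)³·(0.00363)³ / ((0.0579)²·(0.855)²·(0.104)²) = 2.79e-5
Q = 2.79e-5 < Keq = 1.02e-4, so the forward reaction proceeds.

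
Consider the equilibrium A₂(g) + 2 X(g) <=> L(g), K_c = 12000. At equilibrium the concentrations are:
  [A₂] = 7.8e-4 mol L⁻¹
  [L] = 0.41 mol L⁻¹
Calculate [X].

At equilibrium, K_c = [L] / ([A₂]·[X]²) = 12000.
(0.41) / ((7.8e-4)·([X])²) = 12000
[X]² = 0.0438 ⇒ [X] = 0.21 mol L⁻¹

[X] = 0.21 mol L⁻¹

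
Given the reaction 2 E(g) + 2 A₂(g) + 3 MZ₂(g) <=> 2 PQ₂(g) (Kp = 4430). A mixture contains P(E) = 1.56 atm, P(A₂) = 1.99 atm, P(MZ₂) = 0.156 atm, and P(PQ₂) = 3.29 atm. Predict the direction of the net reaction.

Qp = P(PQ₂)² / (P(E)²·P(A₂)²·P(MZ₂)³) = (3.29)² / ((1.56)²·(1.99)²·(0.156)³) = 296
Qp = 296 < Kp = 4430, so the forward reaction proceeds.

in the forward direction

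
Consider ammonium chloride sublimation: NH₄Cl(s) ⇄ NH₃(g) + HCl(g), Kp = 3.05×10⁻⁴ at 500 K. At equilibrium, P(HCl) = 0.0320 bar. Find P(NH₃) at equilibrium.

P(NH₃) = 0.00953 bar

(NH₄Cl is a pure solid — omitted from Kp.)
At equilibrium, Kp = P(NH₃)·P(HCl) = 3.05×10⁻⁴.
(P(NH₃))·(0.0320) = 3.05×10⁻⁴
P(NH₃) = 0.00953 bar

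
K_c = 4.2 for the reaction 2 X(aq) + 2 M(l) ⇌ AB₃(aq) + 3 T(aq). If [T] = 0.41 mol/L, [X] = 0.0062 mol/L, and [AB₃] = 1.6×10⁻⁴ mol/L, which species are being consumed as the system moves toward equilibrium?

X, M (reactants)

(M is a pure liquid — omitted from Q_c.)
Q_c = [AB₃]·[T]³ / [X]² = (1.6×10⁻⁴)·(0.41)³ / (0.0062)² = 0.29
Q_c = 0.29 < K_c = 4.2: net forward reaction.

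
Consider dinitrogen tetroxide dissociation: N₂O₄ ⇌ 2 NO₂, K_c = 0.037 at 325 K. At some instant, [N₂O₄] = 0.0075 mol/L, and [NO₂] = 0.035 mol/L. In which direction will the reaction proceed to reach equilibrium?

Q_c = [NO₂]² / [N₂O₄] = (0.035)² / (0.0075) = 0.16
Q_c = 0.16 > K_c = 0.037, so the reverse reaction proceeds.

reverse (toward reactants)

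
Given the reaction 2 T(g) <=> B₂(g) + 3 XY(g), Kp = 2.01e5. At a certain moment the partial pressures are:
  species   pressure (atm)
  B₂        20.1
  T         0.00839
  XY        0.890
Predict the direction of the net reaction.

Qp = P(B₂)·P(XY)³ / P(T)² = (20.1)·(0.890)³ / (0.00839)² = 2.01e5
Qp = 2.01e5 = Kp, so the system is already at equilibrium.

at equilibrium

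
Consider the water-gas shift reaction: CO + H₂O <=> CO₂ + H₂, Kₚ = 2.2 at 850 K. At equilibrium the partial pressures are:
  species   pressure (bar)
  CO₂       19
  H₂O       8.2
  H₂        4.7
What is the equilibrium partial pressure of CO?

P(CO) = 5.0 bar

At equilibrium, Kₚ = P(CO₂)·P(H₂) / (P(CO)·P(H₂O)) = 2.2.
(19)·(4.7) / ((P(CO))·(8.2)) = 2.2
P(CO) = 4.95 = 5.0 bar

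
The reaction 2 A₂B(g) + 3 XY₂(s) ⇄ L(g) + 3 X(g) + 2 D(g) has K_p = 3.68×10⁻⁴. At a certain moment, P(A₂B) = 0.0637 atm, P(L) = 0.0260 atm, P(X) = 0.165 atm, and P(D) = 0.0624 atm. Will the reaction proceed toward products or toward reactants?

(XY₂ is a pure solid — omitted from Q_p.)
Q_p = P(L)·P(X)³·P(D)² / P(A₂B)² = (0.0260)·(0.165)³·(0.0624)² / (0.0637)² = 1.12×10⁻⁴
Q_p = 1.12×10⁻⁴ < K_p = 3.68×10⁻⁴, so the forward reaction proceeds.

to the right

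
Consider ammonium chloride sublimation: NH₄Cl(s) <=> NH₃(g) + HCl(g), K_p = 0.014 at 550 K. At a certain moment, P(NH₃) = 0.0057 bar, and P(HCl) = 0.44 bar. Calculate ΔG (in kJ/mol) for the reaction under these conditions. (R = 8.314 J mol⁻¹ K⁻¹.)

ΔG = -7.86 kJ/mol

(NH₄Cl is a pure solid — omitted from Q_p.)
Q_p = P(NH₃)·P(HCl) = (0.0057)·(0.44) = 0.00251
ΔG = RT ln(Q_p/K_p) = (8.314 J mol⁻¹ K⁻¹)(550 K) × ln(0.00251/0.014)
   = (4.573 kJ/mol)(-1.719) = -7.86 kJ/mol
ΔG < 0, so the forward reaction is spontaneous (proceeds forward).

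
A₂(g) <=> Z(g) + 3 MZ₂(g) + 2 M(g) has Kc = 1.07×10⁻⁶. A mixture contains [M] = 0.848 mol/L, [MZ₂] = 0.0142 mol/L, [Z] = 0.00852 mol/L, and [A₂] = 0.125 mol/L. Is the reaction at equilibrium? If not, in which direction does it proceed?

toward products

Qc = [Z]·[MZ₂]³·[M]² / [A₂] = (0.00852)·(0.0142)³·(0.848)² / (0.125) = 1.40×10⁻⁷
Qc = 1.40×10⁻⁷ < Kc = 1.07×10⁻⁶, so the forward reaction proceeds.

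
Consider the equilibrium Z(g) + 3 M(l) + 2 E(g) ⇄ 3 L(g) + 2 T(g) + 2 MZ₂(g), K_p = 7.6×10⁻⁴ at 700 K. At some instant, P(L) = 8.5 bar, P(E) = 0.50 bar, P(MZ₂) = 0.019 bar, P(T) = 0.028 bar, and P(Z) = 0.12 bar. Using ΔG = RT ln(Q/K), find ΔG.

(M is a pure liquid — omitted from Q_p.)
Q_p = P(L)³·P(T)²·P(MZ₂)² / (P(Z)·P(E)²) = (8.5)³·(0.028)²·(0.019)² / ((0.12)·(0.50)²) = 0.00579
ΔG = RT ln(Q_p/K_p) = (8.314 J mol⁻¹ K⁻¹)(700 K) × ln(0.00579/7.6×10⁻⁴)
   = (5.820 kJ/mol)(2.031) = 11.8 kJ/mol
ΔG > 0, so the forward reaction is non-spontaneous (proceeds in reverse).

ΔG = 11.8 kJ/mol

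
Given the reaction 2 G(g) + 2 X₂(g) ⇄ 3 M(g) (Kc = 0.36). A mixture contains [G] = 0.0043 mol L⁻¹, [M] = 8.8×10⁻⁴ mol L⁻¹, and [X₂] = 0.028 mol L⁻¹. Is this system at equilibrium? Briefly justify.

no; Q < K, reaction proceeds forward

Qc = [M]³ / ([G]²·[X₂]²) = (8.8×10⁻⁴)³ / ((0.0043)²·(0.028)²) = 0.047
Qc = 0.047 < Kc = 0.36: net forward reaction.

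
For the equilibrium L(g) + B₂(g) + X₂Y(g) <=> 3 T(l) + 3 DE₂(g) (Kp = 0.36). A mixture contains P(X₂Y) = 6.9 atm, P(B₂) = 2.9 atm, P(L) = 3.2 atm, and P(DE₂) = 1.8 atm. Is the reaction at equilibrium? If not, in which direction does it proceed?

(T is a pure liquid — omitted from Qp.)
Qp = P(DE₂)³ / (P(L)·P(B₂)·P(X₂Y)) = (1.8)³ / ((3.2)·(2.9)·(6.9)) = 0.091
Qp = 0.091 < Kp = 0.36, so the forward reaction proceeds.

in the forward direction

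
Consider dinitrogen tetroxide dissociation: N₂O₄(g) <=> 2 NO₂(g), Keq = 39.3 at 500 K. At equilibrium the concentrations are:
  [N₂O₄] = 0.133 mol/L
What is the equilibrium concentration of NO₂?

[NO₂] = 2.29 mol/L

At equilibrium, Keq = [NO₂]² / [N₂O₄] = 39.3.
([NO₂])² / (0.133) = 39.3
[NO₂]² = 5.23 ⇒ [NO₂] = 2.29 mol/L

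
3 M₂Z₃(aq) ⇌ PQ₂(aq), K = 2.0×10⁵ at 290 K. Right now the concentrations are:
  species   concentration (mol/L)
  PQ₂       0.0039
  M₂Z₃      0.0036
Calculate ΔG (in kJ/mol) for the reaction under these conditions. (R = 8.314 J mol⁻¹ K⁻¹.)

Q = [PQ₂] / [M₂Z₃]³ = (0.0039) / (0.0036)³ = 83600
ΔG = RT ln(Q/K) = (8.314 J mol⁻¹ K⁻¹)(290 K) × ln(83600/2.0×10⁵)
   = (2.411 kJ/mol)(-0.8723) = -2.10 kJ/mol
ΔG < 0, so the forward reaction is spontaneous (proceeds forward).

ΔG = -2.10 kJ/mol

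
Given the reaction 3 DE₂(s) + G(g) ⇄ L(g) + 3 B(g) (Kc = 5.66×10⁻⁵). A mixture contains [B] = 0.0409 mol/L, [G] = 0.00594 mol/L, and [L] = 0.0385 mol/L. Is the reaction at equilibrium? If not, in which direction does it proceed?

toward reactants

(DE₂ is a pure solid — omitted from Qc.)
Qc = [L]·[B]³ / [G] = (0.0385)·(0.0409)³ / (0.00594) = 4.43×10⁻⁴
Qc = 4.43×10⁻⁴ > Kc = 5.66×10⁻⁵, so the reverse reaction proceeds.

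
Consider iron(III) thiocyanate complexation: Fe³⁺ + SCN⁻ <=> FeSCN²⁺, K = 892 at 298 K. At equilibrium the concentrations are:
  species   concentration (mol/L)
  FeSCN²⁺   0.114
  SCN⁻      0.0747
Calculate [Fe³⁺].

[Fe³⁺] = 0.00171 mol/L

At equilibrium, K = [FeSCN²⁺] / ([Fe³⁺]·[SCN⁻]) = 892.
(0.114) / (([Fe³⁺])·(0.0747)) = 892
[Fe³⁺] = 0.00171 mol/L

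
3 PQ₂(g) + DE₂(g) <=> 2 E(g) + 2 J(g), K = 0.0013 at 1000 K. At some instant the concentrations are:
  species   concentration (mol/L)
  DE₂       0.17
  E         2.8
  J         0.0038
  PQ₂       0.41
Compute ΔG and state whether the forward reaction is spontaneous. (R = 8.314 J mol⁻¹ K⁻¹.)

ΔG = 16.7 kJ/mol; the forward reaction is non-spontaneous

Q = [E]²·[J]² / ([PQ₂]³·[DE₂]) = (2.8)²·(0.0038)² / ((0.41)³·(0.17)) = 0.00966
ΔG = RT ln(Q/K) = (8.314 J mol⁻¹ K⁻¹)(1000 K) × ln(0.00966/0.0013)
   = (8.314 kJ/mol)(2.006) = 16.7 kJ/mol
ΔG > 0, so the forward reaction is non-spontaneous (proceeds in reverse).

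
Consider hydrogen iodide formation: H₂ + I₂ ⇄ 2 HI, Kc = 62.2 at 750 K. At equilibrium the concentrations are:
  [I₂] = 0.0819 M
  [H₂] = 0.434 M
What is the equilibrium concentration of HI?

[HI] = 1.49 M

At equilibrium, Kc = [HI]² / ([H₂]·[I₂]) = 62.2.
([HI])² / ((0.434)·(0.0819)) = 62.2
[HI]² = 2.21 ⇒ [HI] = 1.49 M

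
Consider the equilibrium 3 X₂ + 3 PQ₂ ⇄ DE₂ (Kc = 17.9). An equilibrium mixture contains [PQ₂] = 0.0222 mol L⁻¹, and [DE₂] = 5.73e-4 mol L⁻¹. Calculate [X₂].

At equilibrium, Kc = [DE₂] / ([X₂]³·[PQ₂]³) = 17.9.
(5.73e-4) / (([X₂])³·(0.0222)³) = 17.9
[X₂]³ = 2.93 ⇒ [X₂] = 1.43 mol L⁻¹

[X₂] = 1.43 mol L⁻¹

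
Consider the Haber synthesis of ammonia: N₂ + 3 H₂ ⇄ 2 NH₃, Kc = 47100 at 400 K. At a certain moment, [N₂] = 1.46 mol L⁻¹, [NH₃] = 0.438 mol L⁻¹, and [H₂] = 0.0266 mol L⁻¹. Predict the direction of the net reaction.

Qc = [NH₃]² / ([N₂]·[H₂]³) = (0.438)² / ((1.46)·(0.0266)³) = 6980
Qc = 6980 < Kc = 47100, so the forward reaction proceeds.

toward products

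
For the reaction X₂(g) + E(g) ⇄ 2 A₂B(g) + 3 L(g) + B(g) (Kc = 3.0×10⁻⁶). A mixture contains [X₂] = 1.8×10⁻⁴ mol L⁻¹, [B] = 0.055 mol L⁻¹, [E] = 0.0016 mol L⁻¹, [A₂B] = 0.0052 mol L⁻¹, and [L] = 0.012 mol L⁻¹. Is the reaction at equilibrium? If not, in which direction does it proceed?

Qc = [A₂B]²·[L]³·[B] / ([X₂]·[E]) = (0.0052)²·(0.012)³·(0.055) / ((1.8×10⁻⁴)·(0.0016)) = 8.9×10⁻⁶
Qc = 8.9×10⁻⁶ > Kc = 3.0×10⁻⁶, so the reverse reaction proceeds.

in the reverse direction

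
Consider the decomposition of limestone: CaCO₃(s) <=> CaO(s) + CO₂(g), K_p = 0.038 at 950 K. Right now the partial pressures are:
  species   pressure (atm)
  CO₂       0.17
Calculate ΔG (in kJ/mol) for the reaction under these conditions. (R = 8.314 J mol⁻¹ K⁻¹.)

(CaCO₃, CaO are pure solids — omitted from Q_p.)
Q_p = P(CO₂) = 0.170
ΔG = RT ln(Q_p/K_p) = (8.314 J mol⁻¹ K⁻¹)(950 K) × ln(0.170/0.038)
   = (7.898 kJ/mol)(1.498) = 11.8 kJ/mol
ΔG > 0, so the forward reaction is non-spontaneous (proceeds in reverse).

ΔG = 11.8 kJ/mol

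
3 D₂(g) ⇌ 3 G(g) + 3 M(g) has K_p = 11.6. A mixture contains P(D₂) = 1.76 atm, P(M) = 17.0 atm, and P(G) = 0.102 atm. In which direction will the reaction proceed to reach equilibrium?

to the right

Q_p = P(G)³·P(M)³ / P(D₂)³ = (0.102)³·(17.0)³ / (1.76)³ = 0.956
Q_p = 0.956 < K_p = 11.6, so the forward reaction proceeds.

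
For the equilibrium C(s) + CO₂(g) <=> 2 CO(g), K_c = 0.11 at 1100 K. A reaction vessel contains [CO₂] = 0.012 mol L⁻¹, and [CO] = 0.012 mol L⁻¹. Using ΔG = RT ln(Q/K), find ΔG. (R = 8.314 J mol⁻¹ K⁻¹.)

ΔG = -20.3 kJ/mol

(C is a pure solid — omitted from Q_c.)
Q_c = [CO]² / [CO₂] = (0.012)² / (0.012) = 0.0120
ΔG = RT ln(Q_c/K_c) = (8.314 J mol⁻¹ K⁻¹)(1100 K) × ln(0.0120/0.11)
   = (9.145 kJ/mol)(-2.216) = -20.3 kJ/mol
ΔG < 0, so the forward reaction is spontaneous (proceeds forward).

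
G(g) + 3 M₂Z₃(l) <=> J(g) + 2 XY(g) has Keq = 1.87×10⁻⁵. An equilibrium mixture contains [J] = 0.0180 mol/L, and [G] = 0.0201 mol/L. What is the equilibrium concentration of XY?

[XY] = 0.00457 mol/L

(M₂Z₃ is a pure liquid — omitted from Keq.)
At equilibrium, Keq = [J]·[XY]² / [G] = 1.87×10⁻⁵.
(0.0180)·([XY])² / (0.0201) = 1.87×10⁻⁵
[XY]² = 2.09×10⁻⁵ ⇒ [XY] = 0.00457 mol/L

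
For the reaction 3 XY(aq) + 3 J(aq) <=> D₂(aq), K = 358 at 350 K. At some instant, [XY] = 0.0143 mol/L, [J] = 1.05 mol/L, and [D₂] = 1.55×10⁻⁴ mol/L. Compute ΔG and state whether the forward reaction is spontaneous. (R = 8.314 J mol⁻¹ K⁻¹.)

Q = [D₂] / ([XY]³·[J]³) = (1.55×10⁻⁴) / ((0.0143)³·(1.05)³) = 45.8
ΔG = RT ln(Q/K) = (8.314 J mol⁻¹ K⁻¹)(350 K) × ln(45.8/358)
   = (2.910 kJ/mol)(-2.056) = -5.98 kJ/mol
ΔG < 0, so the forward reaction is spontaneous (proceeds forward).

ΔG = -5.98 kJ/mol; the forward reaction is spontaneous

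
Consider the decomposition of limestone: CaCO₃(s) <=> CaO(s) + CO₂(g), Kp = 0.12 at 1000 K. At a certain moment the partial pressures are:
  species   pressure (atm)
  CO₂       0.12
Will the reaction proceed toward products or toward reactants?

(CaCO₃, CaO are pure solids — omitted from Qp.)
Qp = P(CO₂) = 0.12
Qp = 0.12 = Kp, so the system is already at equilibrium.

no net change (already at equilibrium)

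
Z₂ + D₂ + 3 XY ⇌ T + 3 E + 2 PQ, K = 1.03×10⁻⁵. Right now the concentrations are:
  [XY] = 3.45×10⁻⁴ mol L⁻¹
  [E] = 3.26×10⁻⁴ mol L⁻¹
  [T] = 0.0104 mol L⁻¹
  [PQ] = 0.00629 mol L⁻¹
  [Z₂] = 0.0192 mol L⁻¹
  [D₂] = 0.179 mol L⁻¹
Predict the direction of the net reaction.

to the left

Q = [T]·[E]³·[PQ]² / ([Z₂]·[D₂]·[XY]³) = (0.0104)·(3.26×10⁻⁴)³·(0.00629)² / ((0.0192)·(0.179)·(3.45×10⁻⁴)³) = 1.01×10⁻⁴
Q = 1.01×10⁻⁴ > K = 1.03×10⁻⁵, so the reverse reaction proceeds.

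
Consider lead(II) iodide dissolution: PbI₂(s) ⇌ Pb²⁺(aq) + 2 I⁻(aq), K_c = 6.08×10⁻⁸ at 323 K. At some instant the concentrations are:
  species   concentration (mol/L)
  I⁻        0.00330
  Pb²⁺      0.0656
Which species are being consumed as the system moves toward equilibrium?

(PbI₂ is a pure solid — omitted from Q_c.)
Q_c = [Pb²⁺]·[I⁻]² = (0.0656)·(0.00330)² = 7.14×10⁻⁷
Q_c = 7.14×10⁻⁷ > K_c = 6.08×10⁻⁸: net reverse reaction.

Pb²⁺, I⁻ (products)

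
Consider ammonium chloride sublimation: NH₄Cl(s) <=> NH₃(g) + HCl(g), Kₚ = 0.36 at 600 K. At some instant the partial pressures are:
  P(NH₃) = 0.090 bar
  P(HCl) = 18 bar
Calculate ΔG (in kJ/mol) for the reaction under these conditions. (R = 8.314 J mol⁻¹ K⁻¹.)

ΔG = 7.50 kJ/mol

(NH₄Cl is a pure solid — omitted from Qₚ.)
Qₚ = P(NH₃)·P(HCl) = (0.090)·(18) = 1.62
ΔG = RT ln(Qₚ/Kₚ) = (8.314 J mol⁻¹ K⁻¹)(600 K) × ln(1.62/0.36)
   = (4.988 kJ/mol)(1.504) = 7.50 kJ/mol
ΔG > 0, so the forward reaction is non-spontaneous (proceeds in reverse).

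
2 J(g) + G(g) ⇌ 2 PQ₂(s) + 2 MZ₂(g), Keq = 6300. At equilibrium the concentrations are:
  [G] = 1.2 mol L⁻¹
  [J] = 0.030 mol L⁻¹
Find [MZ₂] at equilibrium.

(PQ₂ is a pure solid — omitted from Keq.)
At equilibrium, Keq = [MZ₂]² / ([J]²·[G]) = 6300.
([MZ₂])² / ((0.030)²·(1.2)) = 6300
[MZ₂]² = 6.80 ⇒ [MZ₂] = 2.6 mol L⁻¹

[MZ₂] = 2.6 mol L⁻¹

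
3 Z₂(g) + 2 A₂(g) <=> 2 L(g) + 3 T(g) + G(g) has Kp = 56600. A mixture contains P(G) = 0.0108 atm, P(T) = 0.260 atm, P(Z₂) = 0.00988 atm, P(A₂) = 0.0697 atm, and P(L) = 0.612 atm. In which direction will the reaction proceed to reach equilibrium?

toward products

Qp = P(L)²·P(T)³·P(G) / (P(Z₂)³·P(A₂)²) = (0.612)²·(0.260)³·(0.0108) / ((0.00988)³·(0.0697)²) = 15200
Qp = 15200 < Kp = 56600, so the forward reaction proceeds.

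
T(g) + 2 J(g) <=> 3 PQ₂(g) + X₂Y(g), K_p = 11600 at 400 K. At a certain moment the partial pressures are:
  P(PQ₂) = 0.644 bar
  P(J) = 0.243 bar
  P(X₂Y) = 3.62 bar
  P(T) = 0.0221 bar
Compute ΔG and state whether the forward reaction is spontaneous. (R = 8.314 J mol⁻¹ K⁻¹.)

Q_p = P(PQ₂)³·P(X₂Y) / (P(T)·P(J)²) = (0.644)³·(3.62) / ((0.0221)·(0.243)²) = 741
ΔG = RT ln(Q_p/K_p) = (8.314 J mol⁻¹ K⁻¹)(400 K) × ln(741/11600)
   = (3.326 kJ/mol)(-2.751) = -9.15 kJ/mol
ΔG < 0, so the forward reaction is spontaneous (proceeds forward).

ΔG = -9.15 kJ/mol; the forward reaction is spontaneous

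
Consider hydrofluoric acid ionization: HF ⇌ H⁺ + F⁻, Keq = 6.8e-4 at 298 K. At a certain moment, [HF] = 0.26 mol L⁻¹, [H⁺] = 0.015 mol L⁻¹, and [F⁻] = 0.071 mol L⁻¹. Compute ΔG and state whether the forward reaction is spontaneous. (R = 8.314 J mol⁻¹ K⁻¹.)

ΔG = 4.45 kJ/mol; the forward reaction is non-spontaneous

Q = [H⁺]·[F⁻] / [HF] = (0.015)·(0.071) / (0.26) = 0.00410
ΔG = RT ln(Q/Keq) = (8.314 J mol⁻¹ K⁻¹)(298 K) × ln(0.00410/6.8e-4)
   = (2.478 kJ/mol)(1.797) = 4.45 kJ/mol
ΔG > 0, so the forward reaction is non-spontaneous (proceeds in reverse).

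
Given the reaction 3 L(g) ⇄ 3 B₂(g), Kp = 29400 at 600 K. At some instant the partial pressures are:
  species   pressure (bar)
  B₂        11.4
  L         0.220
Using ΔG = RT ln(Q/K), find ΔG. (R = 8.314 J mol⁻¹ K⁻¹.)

ΔG = 7.75 kJ/mol

Qp = P(B₂)³ / P(L)³ = (11.4)³ / (0.220)³ = 1.39×10⁵
ΔG = RT ln(Qp/Kp) = (8.314 J mol⁻¹ K⁻¹)(600 K) × ln(1.39×10⁵/29400)
   = (4.988 kJ/mol)(1.553) = 7.75 kJ/mol
ΔG > 0, so the forward reaction is non-spontaneous (proceeds in reverse).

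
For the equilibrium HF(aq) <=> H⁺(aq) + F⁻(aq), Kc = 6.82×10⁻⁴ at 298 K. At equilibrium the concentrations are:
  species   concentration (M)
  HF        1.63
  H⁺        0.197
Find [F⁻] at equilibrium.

[F⁻] = 0.00564 M

At equilibrium, Kc = [H⁺]·[F⁻] / [HF] = 6.82×10⁻⁴.
(0.197)·([F⁻]) / (1.63) = 6.82×10⁻⁴
[F⁻] = 0.00564 M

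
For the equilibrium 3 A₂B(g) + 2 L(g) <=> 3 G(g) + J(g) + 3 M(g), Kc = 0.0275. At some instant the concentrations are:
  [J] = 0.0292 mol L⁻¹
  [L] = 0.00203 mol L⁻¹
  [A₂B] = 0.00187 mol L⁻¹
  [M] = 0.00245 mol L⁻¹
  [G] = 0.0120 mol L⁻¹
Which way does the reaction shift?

neither direction; the system is at equilibrium

Qc = [G]³·[J]·[M]³ / ([A₂B]³·[L]²) = (0.0120)³·(0.0292)·(0.00245)³ / ((0.00187)³·(0.00203)²) = 0.0275
Qc = 0.0275 = Kc, so the system is already at equilibrium.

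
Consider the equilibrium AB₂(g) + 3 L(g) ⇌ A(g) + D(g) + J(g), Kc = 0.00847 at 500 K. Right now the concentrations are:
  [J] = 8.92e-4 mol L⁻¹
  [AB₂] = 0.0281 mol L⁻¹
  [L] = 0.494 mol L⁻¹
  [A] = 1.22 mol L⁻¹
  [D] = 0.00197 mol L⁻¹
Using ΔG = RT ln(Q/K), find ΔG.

ΔG = -10.8 kJ/mol

Qc = [A]·[D]·[J] / ([AB₂]·[L]³) = (1.22)·(0.00197)·(8.92e-4) / ((0.0281)·(0.494)³) = 6.33e-4
ΔG = RT ln(Qc/Kc) = (8.314 J mol⁻¹ K⁻¹)(500 K) × ln(6.33e-4/0.00847)
   = (4.157 kJ/mol)(-2.594) = -10.8 kJ/mol
ΔG < 0, so the forward reaction is spontaneous (proceeds forward).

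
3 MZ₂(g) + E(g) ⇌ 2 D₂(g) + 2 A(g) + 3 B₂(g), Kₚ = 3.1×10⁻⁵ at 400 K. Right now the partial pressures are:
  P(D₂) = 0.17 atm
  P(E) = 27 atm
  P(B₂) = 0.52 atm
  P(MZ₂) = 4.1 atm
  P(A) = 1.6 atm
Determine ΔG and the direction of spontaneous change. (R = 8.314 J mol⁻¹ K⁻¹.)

ΔG = -5.70 kJ/mol; the forward reaction is spontaneous

Qₚ = P(D₂)²·P(A)²·P(B₂)³ / (P(MZ₂)³·P(E)) = (0.17)²·(1.6)²·(0.52)³ / ((4.1)³·(27)) = 5.59×10⁻⁶
ΔG = RT ln(Qₚ/Kₚ) = (8.314 J mol⁻¹ K⁻¹)(400 K) × ln(5.59×10⁻⁶/3.1×10⁻⁵)
   = (3.326 kJ/mol)(-1.713) = -5.70 kJ/mol
ΔG < 0, so the forward reaction is spontaneous (proceeds forward).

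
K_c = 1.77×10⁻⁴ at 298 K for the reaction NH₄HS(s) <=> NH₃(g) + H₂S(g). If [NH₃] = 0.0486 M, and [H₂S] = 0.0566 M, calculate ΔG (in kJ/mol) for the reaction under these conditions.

(NH₄HS is a pure solid — omitted from Q_c.)
Q_c = [NH₃]·[H₂S] = (0.0486)·(0.0566) = 0.00275
ΔG = RT ln(Q_c/K_c) = (8.314 J mol⁻¹ K⁻¹)(298 K) × ln(0.00275/1.77×10⁻⁴)
   = (2.478 kJ/mol)(2.743) = 6.80 kJ/mol
ΔG > 0, so the forward reaction is non-spontaneous (proceeds in reverse).

ΔG = 6.80 kJ/mol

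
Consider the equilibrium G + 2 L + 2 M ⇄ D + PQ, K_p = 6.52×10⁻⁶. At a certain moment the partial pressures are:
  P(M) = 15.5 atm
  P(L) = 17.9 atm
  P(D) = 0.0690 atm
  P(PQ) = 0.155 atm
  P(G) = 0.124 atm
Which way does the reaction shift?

forward (toward products)

Q_p = P(D)·P(PQ) / (P(G)·P(L)²·P(M)²) = (0.0690)·(0.155) / ((0.124)·(17.9)²·(15.5)²) = 1.12×10⁻⁶
Q_p = 1.12×10⁻⁶ < K_p = 6.52×10⁻⁶, so the forward reaction proceeds.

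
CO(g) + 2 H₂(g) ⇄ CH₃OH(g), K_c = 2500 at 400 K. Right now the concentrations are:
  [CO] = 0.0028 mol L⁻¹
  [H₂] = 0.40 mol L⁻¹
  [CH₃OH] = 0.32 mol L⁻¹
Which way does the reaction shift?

Q_c = [CH₃OH] / ([CO]·[H₂]²) = (0.32) / ((0.0028)·(0.40)²) = 710
Q_c = 710 < K_c = 2500, so the forward reaction proceeds.

to the right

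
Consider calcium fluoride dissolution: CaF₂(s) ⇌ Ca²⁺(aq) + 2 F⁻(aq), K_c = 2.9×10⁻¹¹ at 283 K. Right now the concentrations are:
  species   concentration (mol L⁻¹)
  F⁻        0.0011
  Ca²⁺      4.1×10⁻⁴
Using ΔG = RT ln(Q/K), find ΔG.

ΔG = 6.68 kJ/mol

(CaF₂ is a pure solid — omitted from Q_c.)
Q_c = [Ca²⁺]·[F⁻]² = (4.1×10⁻⁴)·(0.0011)² = 4.96×10⁻¹⁰
ΔG = RT ln(Q_c/K_c) = (8.314 J mol⁻¹ K⁻¹)(283 K) × ln(4.96×10⁻¹⁰/2.9×10⁻¹¹)
   = (2.353 kJ/mol)(2.839) = 6.68 kJ/mol
ΔG > 0, so the forward reaction is non-spontaneous (proceeds in reverse).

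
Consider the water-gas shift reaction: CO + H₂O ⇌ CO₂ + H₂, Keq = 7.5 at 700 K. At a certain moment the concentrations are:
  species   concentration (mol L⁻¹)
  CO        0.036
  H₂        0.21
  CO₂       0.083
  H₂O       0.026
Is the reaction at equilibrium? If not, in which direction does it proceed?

reverse (toward reactants)

Q = [CO₂]·[H₂] / ([CO]·[H₂O]) = (0.083)·(0.21) / ((0.036)·(0.026)) = 19
Q = 19 > Keq = 7.5, so the reverse reaction proceeds.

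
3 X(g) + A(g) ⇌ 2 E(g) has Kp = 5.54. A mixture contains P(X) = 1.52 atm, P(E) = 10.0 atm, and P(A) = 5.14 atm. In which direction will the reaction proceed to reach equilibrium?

no net change (already at equilibrium)

Qp = P(E)² / (P(X)³·P(A)) = (10.0)² / ((1.52)³·(5.14)) = 5.54
Qp = 5.54 = Kp, so the system is already at equilibrium.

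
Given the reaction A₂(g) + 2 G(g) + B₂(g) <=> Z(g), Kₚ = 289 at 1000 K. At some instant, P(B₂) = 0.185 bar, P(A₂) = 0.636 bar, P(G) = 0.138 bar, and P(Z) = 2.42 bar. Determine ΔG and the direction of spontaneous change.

ΔG = 11.0 kJ/mol; the forward reaction is non-spontaneous

Qₚ = P(Z) / (P(A₂)·P(G)²·P(B₂)) = (2.42) / ((0.636)·(0.138)²·(0.185)) = 1080
ΔG = RT ln(Qₚ/Kₚ) = (8.314 J mol⁻¹ K⁻¹)(1000 K) × ln(1080/289)
   = (8.314 kJ/mol)(1.318) = 11.0 kJ/mol
ΔG > 0, so the forward reaction is non-spontaneous (proceeds in reverse).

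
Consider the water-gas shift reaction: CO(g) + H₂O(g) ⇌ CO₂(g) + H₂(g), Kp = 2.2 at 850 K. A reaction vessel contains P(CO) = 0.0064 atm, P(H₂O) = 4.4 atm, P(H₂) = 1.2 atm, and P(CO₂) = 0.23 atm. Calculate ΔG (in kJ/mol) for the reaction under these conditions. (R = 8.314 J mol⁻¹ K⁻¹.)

ΔG = 10.6 kJ/mol

Qp = P(CO₂)·P(H₂) / (P(CO)·P(H₂O)) = (0.23)·(1.2) / ((0.0064)·(4.4)) = 9.80
ΔG = RT ln(Qp/Kp) = (8.314 J mol⁻¹ K⁻¹)(850 K) × ln(9.80/2.2)
   = (7.067 kJ/mol)(1.494) = 10.6 kJ/mol
ΔG > 0, so the forward reaction is non-spontaneous (proceeds in reverse).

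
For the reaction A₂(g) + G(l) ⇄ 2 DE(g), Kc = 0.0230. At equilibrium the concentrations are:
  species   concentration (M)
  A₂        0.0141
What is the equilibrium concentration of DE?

[DE] = 0.0180 M

(G is a pure liquid — omitted from Kc.)
At equilibrium, Kc = [DE]² / [A₂] = 0.0230.
([DE])² / (0.0141) = 0.0230
[DE]² = 3.24×10⁻⁴ ⇒ [DE] = 0.0180 M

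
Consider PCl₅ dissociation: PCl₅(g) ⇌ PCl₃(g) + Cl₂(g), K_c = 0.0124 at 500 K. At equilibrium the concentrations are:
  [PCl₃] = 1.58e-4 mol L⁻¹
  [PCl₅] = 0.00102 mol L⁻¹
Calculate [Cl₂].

At equilibrium, K_c = [PCl₃]·[Cl₂] / [PCl₅] = 0.0124.
(1.58e-4)·([Cl₂]) / (0.00102) = 0.0124
[Cl₂] = 0.0801 mol L⁻¹

[Cl₂] = 0.0801 mol L⁻¹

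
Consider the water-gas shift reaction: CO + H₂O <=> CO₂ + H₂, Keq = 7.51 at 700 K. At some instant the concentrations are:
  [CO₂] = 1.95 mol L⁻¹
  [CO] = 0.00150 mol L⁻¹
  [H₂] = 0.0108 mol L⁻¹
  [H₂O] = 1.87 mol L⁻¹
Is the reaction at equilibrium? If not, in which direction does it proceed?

Q = [CO₂]·[H₂] / ([CO]·[H₂O]) = (1.95)·(0.0108) / ((0.00150)·(1.87)) = 7.51
Q = 7.51 = Keq, so the system is already at equilibrium.

neither direction; the system is at equilibrium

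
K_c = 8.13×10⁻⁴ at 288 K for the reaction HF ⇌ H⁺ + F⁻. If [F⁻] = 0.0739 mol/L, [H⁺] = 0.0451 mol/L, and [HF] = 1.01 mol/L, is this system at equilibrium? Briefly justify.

Q_c = [H⁺]·[F⁻] / [HF] = (0.0451)·(0.0739) / (1.01) = 0.00330
Q_c = 0.00330 > K_c = 8.13×10⁻⁴: net reverse reaction.

no; Q > K, reaction proceeds in reverse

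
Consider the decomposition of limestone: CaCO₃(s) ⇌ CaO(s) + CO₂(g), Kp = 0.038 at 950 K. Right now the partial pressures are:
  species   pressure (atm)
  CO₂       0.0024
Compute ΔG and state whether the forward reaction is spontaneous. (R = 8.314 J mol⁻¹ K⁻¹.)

(CaCO₃, CaO are pure solids — omitted from Qp.)
Qp = P(CO₂) = 0.00240
ΔG = RT ln(Qp/Kp) = (8.314 J mol⁻¹ K⁻¹)(950 K) × ln(0.00240/0.038)
   = (7.898 kJ/mol)(-2.762) = -21.8 kJ/mol
ΔG < 0, so the forward reaction is spontaneous (proceeds forward).

ΔG = -21.8 kJ/mol; the forward reaction is spontaneous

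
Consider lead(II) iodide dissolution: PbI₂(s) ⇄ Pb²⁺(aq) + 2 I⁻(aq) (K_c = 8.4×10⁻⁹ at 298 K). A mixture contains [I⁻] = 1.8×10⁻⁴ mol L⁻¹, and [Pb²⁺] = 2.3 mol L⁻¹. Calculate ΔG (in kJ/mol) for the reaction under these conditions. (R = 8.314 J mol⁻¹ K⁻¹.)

ΔG = 5.41 kJ/mol

(PbI₂ is a pure solid — omitted from Q_c.)
Q_c = [Pb²⁺]·[I⁻]² = (2.3)·(1.8×10⁻⁴)² = 7.45×10⁻⁸
ΔG = RT ln(Q_c/K_c) = (8.314 J mol⁻¹ K⁻¹)(298 K) × ln(7.45×10⁻⁸/8.4×10⁻⁹)
   = (2.478 kJ/mol)(2.183) = 5.41 kJ/mol
ΔG > 0, so the forward reaction is non-spontaneous (proceeds in reverse).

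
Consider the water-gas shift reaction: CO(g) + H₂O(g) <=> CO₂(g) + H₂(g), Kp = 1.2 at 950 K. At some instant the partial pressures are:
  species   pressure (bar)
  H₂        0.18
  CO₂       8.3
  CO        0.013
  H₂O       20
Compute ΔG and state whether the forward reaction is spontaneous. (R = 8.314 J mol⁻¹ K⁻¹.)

Qp = P(CO₂)·P(H₂) / (P(CO)·P(H₂O)) = (8.3)·(0.18) / ((0.013)·(20)) = 5.75
ΔG = RT ln(Qp/Kp) = (8.314 J mol⁻¹ K⁻¹)(950 K) × ln(5.75/1.2)
   = (7.898 kJ/mol)(1.567) = 12.4 kJ/mol
ΔG > 0, so the forward reaction is non-spontaneous (proceeds in reverse).

ΔG = 12.4 kJ/mol; the forward reaction is non-spontaneous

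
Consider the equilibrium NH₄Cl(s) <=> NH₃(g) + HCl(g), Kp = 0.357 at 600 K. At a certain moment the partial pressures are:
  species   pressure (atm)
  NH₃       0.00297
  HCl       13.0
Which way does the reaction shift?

forward (toward products)

(NH₄Cl is a pure solid — omitted from Qp.)
Qp = P(NH₃)·P(HCl) = (0.00297)·(13.0) = 0.0386
Qp = 0.0386 < Kp = 0.357, so the forward reaction proceeds.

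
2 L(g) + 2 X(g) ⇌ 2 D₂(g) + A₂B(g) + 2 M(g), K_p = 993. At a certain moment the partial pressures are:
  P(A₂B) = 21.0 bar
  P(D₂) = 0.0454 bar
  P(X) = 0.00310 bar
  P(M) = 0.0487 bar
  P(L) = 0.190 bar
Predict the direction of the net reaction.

Q_p = P(D₂)²·P(A₂B)·P(M)² / (P(L)²·P(X)²) = (0.0454)²·(21.0)·(0.0487)² / ((0.190)²·(0.00310)²) = 296
Q_p = 296 < K_p = 993, so the forward reaction proceeds.

toward products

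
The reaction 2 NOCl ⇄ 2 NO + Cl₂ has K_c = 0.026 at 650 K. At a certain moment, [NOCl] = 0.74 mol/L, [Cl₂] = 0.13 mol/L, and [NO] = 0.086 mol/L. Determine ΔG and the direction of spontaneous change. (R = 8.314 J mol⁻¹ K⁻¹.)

Q_c = [NO]²·[Cl₂] / [NOCl]² = (0.086)²·(0.13) / (0.74)² = 0.00176
ΔG = RT ln(Q_c/K_c) = (8.314 J mol⁻¹ K⁻¹)(650 K) × ln(0.00176/0.026)
   = (5.404 kJ/mol)(-2.693) = -14.6 kJ/mol
ΔG < 0, so the forward reaction is spontaneous (proceeds forward).

ΔG = -14.6 kJ/mol; the forward reaction is spontaneous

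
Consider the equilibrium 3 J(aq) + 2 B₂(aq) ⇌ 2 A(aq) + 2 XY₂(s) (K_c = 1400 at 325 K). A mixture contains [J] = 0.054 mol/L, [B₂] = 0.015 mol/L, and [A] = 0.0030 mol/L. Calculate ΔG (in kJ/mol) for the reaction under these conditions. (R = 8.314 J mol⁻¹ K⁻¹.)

(XY₂ is a pure solid — omitted from Q_c.)
Q_c = [A]² / ([J]³·[B₂]²) = (0.0030)² / ((0.054)³·(0.015)²) = 254
ΔG = RT ln(Q_c/K_c) = (8.314 J mol⁻¹ K⁻¹)(325 K) × ln(254/1400)
   = (2.702 kJ/mol)(-1.707) = -4.61 kJ/mol
ΔG < 0, so the forward reaction is spontaneous (proceeds forward).

ΔG = -4.61 kJ/mol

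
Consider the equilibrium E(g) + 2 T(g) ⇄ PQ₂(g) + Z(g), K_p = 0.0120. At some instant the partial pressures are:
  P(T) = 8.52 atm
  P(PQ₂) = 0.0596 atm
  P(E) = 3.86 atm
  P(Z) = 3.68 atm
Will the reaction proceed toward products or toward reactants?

forward (toward products)

Q_p = P(PQ₂)·P(Z) / (P(E)·P(T)²) = (0.0596)·(3.68) / ((3.86)·(8.52)²) = 7.83×10⁻⁴
Q_p = 7.83×10⁻⁴ < K_p = 0.0120, so the forward reaction proceeds.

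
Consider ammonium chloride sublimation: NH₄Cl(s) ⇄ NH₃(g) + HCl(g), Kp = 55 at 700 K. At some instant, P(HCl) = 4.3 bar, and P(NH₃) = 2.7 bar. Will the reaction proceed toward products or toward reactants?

to the right

(NH₄Cl is a pure solid — omitted from Qp.)
Qp = P(NH₃)·P(HCl) = (2.7)·(4.3) = 12
Qp = 12 < Kp = 55, so the forward reaction proceeds.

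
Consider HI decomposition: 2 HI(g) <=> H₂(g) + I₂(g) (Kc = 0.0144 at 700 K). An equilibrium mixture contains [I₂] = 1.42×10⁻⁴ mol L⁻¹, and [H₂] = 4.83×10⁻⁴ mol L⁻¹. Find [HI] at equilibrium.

[HI] = 0.00218 mol L⁻¹

At equilibrium, Kc = [H₂]·[I₂] / [HI]² = 0.0144.
(4.83×10⁻⁴)·(1.42×10⁻⁴) / ([HI])² = 0.0144
[HI]² = 4.76×10⁻⁶ ⇒ [HI] = 0.00218 mol L⁻¹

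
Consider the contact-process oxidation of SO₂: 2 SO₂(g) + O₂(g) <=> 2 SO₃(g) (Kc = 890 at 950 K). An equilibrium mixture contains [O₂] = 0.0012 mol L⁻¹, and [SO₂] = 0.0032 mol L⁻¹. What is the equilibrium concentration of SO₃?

At equilibrium, Kc = [SO₃]² / ([SO₂]²·[O₂]) = 890.
([SO₃])² / ((0.0032)²·(0.0012)) = 890
[SO₃]² = 1.09×10⁻⁵ ⇒ [SO₃] = 0.0033 mol L⁻¹

[SO₃] = 0.0033 mol L⁻¹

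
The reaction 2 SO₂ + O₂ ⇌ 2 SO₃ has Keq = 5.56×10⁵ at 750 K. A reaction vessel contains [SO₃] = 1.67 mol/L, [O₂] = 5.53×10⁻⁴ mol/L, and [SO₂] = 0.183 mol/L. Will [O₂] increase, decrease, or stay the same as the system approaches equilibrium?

Q = [SO₃]² / ([SO₂]²·[O₂]) = (1.67)² / ((0.183)²·(5.53×10⁻⁴)) = 1.51×10⁵
Q = 1.51×10⁵ < Keq = 5.56×10⁵: net forward reaction.
O₂ is a reactant, so it decreases.

decrease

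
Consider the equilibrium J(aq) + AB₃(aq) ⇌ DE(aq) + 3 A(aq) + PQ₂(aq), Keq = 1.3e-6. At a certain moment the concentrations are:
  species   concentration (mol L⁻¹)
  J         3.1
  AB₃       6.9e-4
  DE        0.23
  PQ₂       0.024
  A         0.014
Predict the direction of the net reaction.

Q = [DE]·[A]³·[PQ₂] / ([J]·[AB₃]) = (0.23)·(0.014)³·(0.024) / ((3.1)·(6.9e-4)) = 7.1e-6
Q = 7.1e-6 > Keq = 1.3e-6, so the reverse reaction proceeds.

in the reverse direction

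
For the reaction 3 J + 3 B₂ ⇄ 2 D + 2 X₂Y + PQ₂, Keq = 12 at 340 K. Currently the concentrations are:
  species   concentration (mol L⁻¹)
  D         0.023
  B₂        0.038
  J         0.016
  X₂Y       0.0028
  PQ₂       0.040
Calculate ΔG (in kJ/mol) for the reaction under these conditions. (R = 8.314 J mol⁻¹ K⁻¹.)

ΔG = -7.88 kJ/mol

Q = [D]²·[X₂Y]²·[PQ₂] / ([J]³·[B₂]³) = (0.023)²·(0.0028)²·(0.040) / ((0.016)³·(0.038)³) = 0.738
ΔG = RT ln(Q/Keq) = (8.314 J mol⁻¹ K⁻¹)(340 K) × ln(0.738/12)
   = (2.827 kJ/mol)(-2.789) = -7.88 kJ/mol
ΔG < 0, so the forward reaction is spontaneous (proceeds forward).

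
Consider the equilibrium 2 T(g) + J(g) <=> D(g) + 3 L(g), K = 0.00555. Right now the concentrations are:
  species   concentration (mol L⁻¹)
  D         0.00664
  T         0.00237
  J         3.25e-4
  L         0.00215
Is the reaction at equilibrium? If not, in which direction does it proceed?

to the left

Q = [D]·[L]³ / ([T]²·[J]) = (0.00664)·(0.00215)³ / ((0.00237)²·(3.25e-4)) = 0.0361
Q = 0.0361 > K = 0.00555, so the reverse reaction proceeds.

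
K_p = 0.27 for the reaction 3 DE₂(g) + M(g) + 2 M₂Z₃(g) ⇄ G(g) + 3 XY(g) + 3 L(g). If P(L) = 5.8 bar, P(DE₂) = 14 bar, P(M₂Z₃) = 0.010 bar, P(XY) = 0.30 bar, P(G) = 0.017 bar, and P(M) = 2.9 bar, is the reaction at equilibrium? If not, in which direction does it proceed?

Q_p = P(G)·P(XY)³·P(L)³ / (P(DE₂)³·P(M)·P(M₂Z₃)²) = (0.017)·(0.30)³·(5.8)³ / ((14)³·(2.9)·(0.010)²) = 0.11
Q_p = 0.11 < K_p = 0.27, so the forward reaction proceeds.

toward products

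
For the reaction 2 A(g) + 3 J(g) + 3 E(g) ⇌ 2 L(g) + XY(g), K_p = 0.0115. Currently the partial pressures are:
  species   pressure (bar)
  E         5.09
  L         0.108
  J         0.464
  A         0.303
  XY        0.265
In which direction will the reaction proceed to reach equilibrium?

Q_p = P(L)²·P(XY) / (P(A)²·P(J)³·P(E)³) = (0.108)²·(0.265) / ((0.303)²·(0.464)³·(5.09)³) = 0.00256
Q_p = 0.00256 < K_p = 0.0115, so the forward reaction proceeds.

forward (toward products)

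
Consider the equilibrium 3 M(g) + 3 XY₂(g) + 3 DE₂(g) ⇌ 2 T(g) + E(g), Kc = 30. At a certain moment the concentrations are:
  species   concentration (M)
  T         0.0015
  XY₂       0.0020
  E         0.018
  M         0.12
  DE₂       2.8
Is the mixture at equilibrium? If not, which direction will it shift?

Qc = [T]²·[E] / ([M]³·[XY₂]³·[DE₂]³) = (0.0015)²·(0.018) / ((0.12)³·(0.0020)³·(2.8)³) = 130
Qc = 130 > Kc = 30: net reverse reaction.

no; Q > K, reaction proceeds in reverse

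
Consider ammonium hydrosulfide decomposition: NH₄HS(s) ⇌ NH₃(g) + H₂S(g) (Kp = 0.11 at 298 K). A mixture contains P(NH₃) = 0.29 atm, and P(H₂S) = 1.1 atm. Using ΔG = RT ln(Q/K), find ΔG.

ΔG = 2.64 kJ/mol

(NH₄HS is a pure solid — omitted from Qp.)
Qp = P(NH₃)·P(H₂S) = (0.29)·(1.1) = 0.319
ΔG = RT ln(Qp/Kp) = (8.314 J mol⁻¹ K⁻¹)(298 K) × ln(0.319/0.11)
   = (2.478 kJ/mol)(1.065) = 2.64 kJ/mol
ΔG > 0, so the forward reaction is non-spontaneous (proceeds in reverse).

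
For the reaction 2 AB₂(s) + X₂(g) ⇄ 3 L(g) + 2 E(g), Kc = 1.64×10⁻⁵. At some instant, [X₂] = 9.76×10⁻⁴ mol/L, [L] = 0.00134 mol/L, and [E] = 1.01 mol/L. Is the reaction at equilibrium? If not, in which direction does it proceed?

toward products

(AB₂ is a pure solid — omitted from Qc.)
Qc = [L]³·[E]² / [X₂] = (0.00134)³·(1.01)² / (9.76×10⁻⁴) = 2.51×10⁻⁶
Qc = 2.51×10⁻⁶ < Kc = 1.64×10⁻⁵, so the forward reaction proceeds.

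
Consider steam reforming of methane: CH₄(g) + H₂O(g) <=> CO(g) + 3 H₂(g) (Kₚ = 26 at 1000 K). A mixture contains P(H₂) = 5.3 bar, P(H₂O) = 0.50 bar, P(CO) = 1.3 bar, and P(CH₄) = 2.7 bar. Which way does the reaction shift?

Qₚ = P(CO)·P(H₂)³ / (P(CH₄)·P(H₂O)) = (1.3)·(5.3)³ / ((2.7)·(0.50)) = 140
Qₚ = 140 > Kₚ = 26, so the reverse reaction proceeds.

to the left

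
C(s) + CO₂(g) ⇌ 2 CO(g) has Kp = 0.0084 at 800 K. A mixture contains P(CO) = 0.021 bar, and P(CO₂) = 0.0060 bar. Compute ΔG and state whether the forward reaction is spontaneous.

(C is a pure solid — omitted from Qp.)
Qp = P(CO)² / P(CO₂) = (0.021)² / (0.0060) = 0.0735
ΔG = RT ln(Qp/Kp) = (8.314 J mol⁻¹ K⁻¹)(800 K) × ln(0.0735/0.0084)
   = (6.651 kJ/mol)(2.169) = 14.4 kJ/mol
ΔG > 0, so the forward reaction is non-spontaneous (proceeds in reverse).

ΔG = 14.4 kJ/mol; the forward reaction is non-spontaneous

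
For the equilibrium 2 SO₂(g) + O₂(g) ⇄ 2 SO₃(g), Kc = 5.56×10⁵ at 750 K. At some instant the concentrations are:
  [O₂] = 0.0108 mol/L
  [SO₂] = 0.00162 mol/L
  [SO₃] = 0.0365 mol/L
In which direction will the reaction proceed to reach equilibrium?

Qc = [SO₃]² / ([SO₂]²·[O₂]) = (0.0365)² / ((0.00162)²·(0.0108)) = 47000
Qc = 47000 < Kc = 5.56×10⁵, so the forward reaction proceeds.

toward products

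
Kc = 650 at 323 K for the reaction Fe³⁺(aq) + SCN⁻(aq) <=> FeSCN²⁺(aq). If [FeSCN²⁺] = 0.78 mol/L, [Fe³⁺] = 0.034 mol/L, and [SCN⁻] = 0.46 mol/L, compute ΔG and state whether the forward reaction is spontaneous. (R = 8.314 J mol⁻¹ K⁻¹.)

ΔG = -6.89 kJ/mol; the forward reaction is spontaneous

Qc = [FeSCN²⁺] / ([Fe³⁺]·[SCN⁻]) = (0.78) / ((0.034)·(0.46)) = 49.9
ΔG = RT ln(Qc/Kc) = (8.314 J mol⁻¹ K⁻¹)(323 K) × ln(49.9/650)
   = (2.685 kJ/mol)(-2.567) = -6.89 kJ/mol
ΔG < 0, so the forward reaction is spontaneous (proceeds forward).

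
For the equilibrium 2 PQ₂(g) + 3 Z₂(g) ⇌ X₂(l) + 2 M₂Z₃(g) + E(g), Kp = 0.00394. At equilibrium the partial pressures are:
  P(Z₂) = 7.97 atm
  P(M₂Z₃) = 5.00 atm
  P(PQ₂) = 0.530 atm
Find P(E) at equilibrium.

P(E) = 0.0224 atm

(X₂ is a pure liquid — omitted from Kp.)
At equilibrium, Kp = P(M₂Z₃)²·P(E) / (P(PQ₂)²·P(Z₂)³) = 0.00394.
(5.00)²·(P(E)) / ((0.530)²·(7.97)³) = 0.00394
P(E) = 0.0224 atm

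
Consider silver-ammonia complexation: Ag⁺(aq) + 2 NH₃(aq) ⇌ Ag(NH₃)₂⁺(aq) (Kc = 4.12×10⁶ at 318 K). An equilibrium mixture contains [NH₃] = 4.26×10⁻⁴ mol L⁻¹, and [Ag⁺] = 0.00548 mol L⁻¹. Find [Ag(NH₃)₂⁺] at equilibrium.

At equilibrium, Kc = [Ag(NH₃)₂⁺] / ([Ag⁺]·[NH₃]²) = 4.12×10⁶.
([Ag(NH₃)₂⁺]) / ((0.00548)·(4.26×10⁻⁴)²) = 4.12×10⁶
[Ag(NH₃)₂⁺] = 0.00410 mol L⁻¹

[Ag(NH₃)₂⁺] = 0.00410 mol L⁻¹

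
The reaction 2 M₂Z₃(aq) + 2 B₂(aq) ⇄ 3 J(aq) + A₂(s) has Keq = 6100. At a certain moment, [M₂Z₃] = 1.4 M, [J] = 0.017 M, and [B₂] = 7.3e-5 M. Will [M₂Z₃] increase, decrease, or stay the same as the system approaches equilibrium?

decrease

(A₂ is a pure solid — omitted from Q.)
Q = [J]³ / ([M₂Z₃]²·[B₂]²) = (0.017)³ / ((1.4)²·(7.3e-5)²) = 470
Q = 470 < Keq = 6100: net forward reaction.
M₂Z₃ is a reactant, so it decreases.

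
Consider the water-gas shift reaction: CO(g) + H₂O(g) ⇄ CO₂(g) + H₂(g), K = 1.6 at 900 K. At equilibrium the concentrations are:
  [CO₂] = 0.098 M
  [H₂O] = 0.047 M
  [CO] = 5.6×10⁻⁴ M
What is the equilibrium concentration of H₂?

[H₂] = 4.3×10⁻⁴ M

At equilibrium, K = [CO₂]·[H₂] / ([CO]·[H₂O]) = 1.6.
(0.098)·([H₂]) / ((5.6×10⁻⁴)·(0.047)) = 1.6
[H₂] = 4.30×10⁻⁴ = 4.3×10⁻⁴ M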